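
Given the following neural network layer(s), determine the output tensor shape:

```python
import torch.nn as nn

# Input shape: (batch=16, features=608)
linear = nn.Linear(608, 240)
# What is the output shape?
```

Input: (16, 608) -> Output: (16, 240)

Answer: (16, 240)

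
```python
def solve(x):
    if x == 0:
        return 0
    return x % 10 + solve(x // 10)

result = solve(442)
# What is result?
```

Sum of digits of 442: 2 + 4 + 4 = 10

Answer: 10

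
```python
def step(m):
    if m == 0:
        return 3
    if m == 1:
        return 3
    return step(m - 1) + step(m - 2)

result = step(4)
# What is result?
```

Build up from base cases: step(0)=3, step(1)=3, step(2)=6, step(3)=9, step(4)=15

Answer: 15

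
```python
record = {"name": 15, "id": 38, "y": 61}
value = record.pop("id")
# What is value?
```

Trace:
`record = {"name": 15, "id": 38, "y": 61}` → record = {'name': 15, 'id': 38, 'y': 61}
`value = record.pop("id")` → record = {'name': 15, 'y': 61}; value = 38
So value = 38

Answer: 38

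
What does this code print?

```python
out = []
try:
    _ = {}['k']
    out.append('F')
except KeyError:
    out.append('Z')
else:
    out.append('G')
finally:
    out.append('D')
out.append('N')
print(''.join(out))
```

Execution trace: 'Z' (except KeyError) → 'D' (finally) → 'N' (after the try/except). Output: ZDN

Answer: ZDN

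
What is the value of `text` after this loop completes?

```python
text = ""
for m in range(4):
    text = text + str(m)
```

Concatenate digits 0 to 3
`text` takes the values: "" → "0" → "01" → "012" → "0123"

Answer: "0123"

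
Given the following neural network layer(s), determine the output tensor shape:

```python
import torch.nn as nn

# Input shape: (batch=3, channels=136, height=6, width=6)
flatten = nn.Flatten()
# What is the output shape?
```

Input: (3, 136, 6, 6) -> Output: (3, 4896)

Answer: (3, 4896)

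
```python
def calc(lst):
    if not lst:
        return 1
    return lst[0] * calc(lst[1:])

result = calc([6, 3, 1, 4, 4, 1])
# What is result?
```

Product over [6, 3, 1, 4, 4, 1] = 6 * 3 * 1 * 4 * 4 * 1 = 288

Answer: 288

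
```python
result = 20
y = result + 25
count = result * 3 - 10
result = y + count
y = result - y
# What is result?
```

Trace:
`result = 20` → result = 20
`y = result + 25` → y = 45
`count = result * 3 - 10` → count = 50
`result = y + count` → result = 95
`y = result - y` → y = 50
So result = 95

Answer: 95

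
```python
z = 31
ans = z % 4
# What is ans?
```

Trace:
`z = 31` → z = 31
`ans = z % 4` → ans = 3
So ans = 3

Answer: 3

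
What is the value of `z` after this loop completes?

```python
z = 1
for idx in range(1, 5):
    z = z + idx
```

Start at 1, add 1 through 4
`z` takes the values: 1 → 2 → 4 → 7 → 11

Answer: 11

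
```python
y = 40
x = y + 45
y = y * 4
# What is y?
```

Trace:
`y = 40` → y = 40
`x = y + 45` → x = 85
`y = y * 4` → y = 160
So y = 160

Answer: 160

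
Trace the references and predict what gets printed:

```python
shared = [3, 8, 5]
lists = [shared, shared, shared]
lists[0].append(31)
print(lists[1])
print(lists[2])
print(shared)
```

Key concept: list of same reference.
Step by step:
`shared = [3, 8, 5]` → shared = [3, 8, 5]
`lists = [shared, shared, shared]` → lists = [[3, 8, 5], [3, 8, 5], [3, 8, 5]]
`lists[0].append(31)` → shared = [3, 8, 5, 31]; lists = [[3, 8, 5, 31], [3, 8, 5, 31], [3, 8, 5, 31]]
`print(lists[1])` → prints [3, 8, 5, 31]
`print(lists[2])` → prints [3, 8, 5, 31]
`print(shared)` → prints [3, 8, 5, 31]

Answer:
[3, 8, 5, 31]
[3, 8, 5, 31]
[3, 8, 5, 31]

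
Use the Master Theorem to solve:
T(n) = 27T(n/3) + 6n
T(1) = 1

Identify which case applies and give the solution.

a=27, b=3, f(n)=6n. log_3(27) = 3. Since c=1 < 3, Case 1 applies: T(n) = Θ(n^log_b(a)) = O(n^3).

Answer: O(n^3) - Case 1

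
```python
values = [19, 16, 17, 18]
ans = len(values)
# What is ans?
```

Trace:
`values = [19, 16, 17, 18]` → values = [19, 16, 17, 18]
`ans = len(values)` → ans = 4
So ans = 4

Answer: 4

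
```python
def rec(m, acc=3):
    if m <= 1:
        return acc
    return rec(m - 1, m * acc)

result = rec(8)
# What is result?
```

Accumulator trace (n, acc): (8, 3) -> (7, 24) -> (6, 168) -> (5, 1008) -> (4, 5040) -> (3, 20160) -> (2, 60480) -> (1, 120960) -> return 120960

Answer: 120960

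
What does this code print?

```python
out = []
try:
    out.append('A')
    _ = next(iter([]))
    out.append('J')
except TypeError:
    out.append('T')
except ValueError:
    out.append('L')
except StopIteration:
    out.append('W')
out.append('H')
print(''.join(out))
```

Execution trace: 'A' (try body) → 'W' (except StopIteration) → 'H' (after the try/except). Output: AWH

Answer: AWH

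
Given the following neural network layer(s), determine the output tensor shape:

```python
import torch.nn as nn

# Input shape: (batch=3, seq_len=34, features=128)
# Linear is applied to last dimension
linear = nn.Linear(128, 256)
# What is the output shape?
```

Input: (3, 34, 128) -> Output: (3, 34, 256)

Answer: (3, 34, 256)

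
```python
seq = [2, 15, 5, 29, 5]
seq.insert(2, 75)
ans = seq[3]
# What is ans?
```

Trace:
`seq = [2, 15, 5, 29, 5]` → seq = [2, 15, 5, 29, 5]
`seq.insert(2, 75)` → seq = [2, 15, 75, 5, 29, 5]
`ans = seq[3]` → ans = 5
So ans = 5

Answer: 5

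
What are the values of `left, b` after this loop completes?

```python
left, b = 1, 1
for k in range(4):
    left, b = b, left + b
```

Fibonacci: after 4 iterations
`left, b` takes the values: (1, 1) → (1, 2) → (2, 3) → (3, 5) → (5, 8)

Answer: 5, 8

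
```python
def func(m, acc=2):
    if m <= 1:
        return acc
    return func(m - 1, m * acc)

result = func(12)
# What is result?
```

Accumulator trace (n, acc): (12, 2) -> (11, 24) -> (10, 264) -> (9, 2640) -> (8, 23760) -> (7, 190080) -> (6, 1330560) -> (5, 7983360) -> (4, 39916800) -> (3, 159667200) -> (2, 479001600) -> (1, 958003200) -> return 958003200

Answer: 958003200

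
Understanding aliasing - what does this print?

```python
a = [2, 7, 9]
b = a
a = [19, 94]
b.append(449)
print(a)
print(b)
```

Key concept: rebinding vs mutation: a is rebound to a new list, b still points at the original.
Step by step:
`a = [2, 7, 9]` → a = [2, 7, 9]
`b = a` → b = [2, 7, 9] (same object as a)
`a = [19, 94]` → a = [19, 94]
`b.append(449)` → b = [2, 7, 9, 449]
`print(a)` → prints [19, 94]
`print(b)` → prints [2, 7, 9, 449]

Answer:
[19, 94]
[2, 7, 9, 449]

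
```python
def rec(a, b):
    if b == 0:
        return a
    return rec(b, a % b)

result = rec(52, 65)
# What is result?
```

rec(52, 65) -> rec(65, 52) -> rec(52, 13) -> rec(13, 0) -> 13

Answer: 13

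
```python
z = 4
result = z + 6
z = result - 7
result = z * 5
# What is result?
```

Trace:
`z = 4` → z = 4
`result = z + 6` → result = 10
`z = result - 7` → z = 3
`result = z * 5` → result = 15
So result = 15

Answer: 15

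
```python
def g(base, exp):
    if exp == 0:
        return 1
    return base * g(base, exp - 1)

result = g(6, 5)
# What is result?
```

g(6, 5) = 6 * 6 * 6 * 6 * 6 = 7776

Answer: 7776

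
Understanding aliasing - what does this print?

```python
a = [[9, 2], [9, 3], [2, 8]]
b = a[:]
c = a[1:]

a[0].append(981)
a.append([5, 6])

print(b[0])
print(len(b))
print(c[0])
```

Key concept: slice with nested mutation.
Step by step:
`a = [[9, 2], [9, 3], [2, 8]]` → a = [[9, 2], [9, 3], [2, 8]]
`b = a[:]` → b = [[9, 2], [9, 3], [2, 8]]
`c = a[1:]` → c = [[9, 3], [2, 8]]
`a[0].append(981)` → a = [[9, 2, 981], [9, 3], [2, 8]]; b = [[9, 2, 981], [9, 3], [2, 8]]
`a.append([5, 6])` → a = [[9, 2, 981], [9, 3], [2, 8], [5, 6]]
`print(b[0])` → prints [9, 2, 981]
`print(len(b))` → prints 3
`print(c[0])` → prints [9, 3]

Answer:
[9, 2, 981]
3
[9, 3]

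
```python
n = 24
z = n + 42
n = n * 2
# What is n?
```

Trace:
`n = 24` → n = 24
`z = n + 42` → z = 66
`n = n * 2` → n = 48
So n = 48

Answer: 48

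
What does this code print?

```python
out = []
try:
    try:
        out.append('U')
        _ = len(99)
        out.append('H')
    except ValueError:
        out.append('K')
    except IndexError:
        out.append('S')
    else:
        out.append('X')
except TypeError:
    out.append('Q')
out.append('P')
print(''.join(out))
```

Execution trace: 'U' (try body) → 'Q' (outer except TypeError) → 'P' (after the try/except). Output: UQP

Answer: UQP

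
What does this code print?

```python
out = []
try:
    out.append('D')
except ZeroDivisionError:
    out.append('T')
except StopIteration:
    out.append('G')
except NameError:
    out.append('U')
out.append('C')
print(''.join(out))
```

Execution trace: 'D' (try body, no exception) → 'C' (after the try/except). Output: DC

Answer: DC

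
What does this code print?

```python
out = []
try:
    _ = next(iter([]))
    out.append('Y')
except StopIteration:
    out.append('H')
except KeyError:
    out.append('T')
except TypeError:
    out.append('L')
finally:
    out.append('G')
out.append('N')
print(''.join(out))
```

Execution trace: 'H' (except StopIteration) → 'G' (finally) → 'N' (after the try/except). Output: HGN

Answer: HGN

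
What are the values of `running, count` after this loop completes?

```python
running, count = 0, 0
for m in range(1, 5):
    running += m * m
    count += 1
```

Sum of squares and count
`running, count` takes the values: (0, 0) → (1, 0) → (1, 1) → (5, 1) → (5, 2) → (14, 2) → (14, 3) → (30, 3) → (30, 4)

Answer: 30, 4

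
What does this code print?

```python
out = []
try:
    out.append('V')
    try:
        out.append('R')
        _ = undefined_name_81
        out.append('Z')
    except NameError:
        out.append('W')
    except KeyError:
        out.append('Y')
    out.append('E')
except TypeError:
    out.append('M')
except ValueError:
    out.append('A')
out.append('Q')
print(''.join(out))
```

Execution trace: 'V' (try body) → 'R' (inner try body) → 'W' (inner except NameError) → 'E' (try body, no exception) → 'Q' (after the try/except). Output: VRWEQ

Answer: VRWEQ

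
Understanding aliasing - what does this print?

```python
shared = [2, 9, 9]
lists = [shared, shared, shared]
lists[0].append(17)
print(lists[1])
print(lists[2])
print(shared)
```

Key concept: list of same reference.
Step by step:
`shared = [2, 9, 9]` → shared = [2, 9, 9]
`lists = [shared, shared, shared]` → lists = [[2, 9, 9], [2, 9, 9], [2, 9, 9]]
`lists[0].append(17)` → shared = [2, 9, 9, 17]; lists = [[2, 9, 9, 17], [2, 9, 9, 17], [2, 9, 9, 17]]
`print(lists[1])` → prints [2, 9, 9, 17]
`print(lists[2])` → prints [2, 9, 9, 17]
`print(shared)` → prints [2, 9, 9, 17]

Answer:
[2, 9, 9, 17]
[2, 9, 9, 17]
[2, 9, 9, 17]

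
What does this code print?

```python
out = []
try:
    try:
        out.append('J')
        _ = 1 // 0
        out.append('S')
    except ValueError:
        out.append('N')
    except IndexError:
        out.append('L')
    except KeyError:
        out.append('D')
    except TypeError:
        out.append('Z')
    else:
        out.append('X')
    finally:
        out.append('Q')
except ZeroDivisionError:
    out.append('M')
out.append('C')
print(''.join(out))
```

Execution trace: 'J' (try body) → 'Q' (finally) → 'M' (outer except ZeroDivisionError) → 'C' (after the try/except). Output: JQMC

Answer: JQMC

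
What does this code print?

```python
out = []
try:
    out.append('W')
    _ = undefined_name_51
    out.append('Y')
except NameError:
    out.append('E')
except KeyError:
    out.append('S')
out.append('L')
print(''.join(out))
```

Execution trace: 'W' (try body) → 'E' (except NameError) → 'L' (after the try/except). Output: WEL

Answer: WEL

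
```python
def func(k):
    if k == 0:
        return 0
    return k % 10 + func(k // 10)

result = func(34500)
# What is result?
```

Sum of digits of 34500: 0 + 0 + 5 + 4 + 3 = 12

Answer: 12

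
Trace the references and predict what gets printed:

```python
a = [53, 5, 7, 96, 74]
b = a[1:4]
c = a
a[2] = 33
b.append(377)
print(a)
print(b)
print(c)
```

Key concept: slice vs alias.
Step by step:
`a = [53, 5, 7, 96, 74]` → a = [53, 5, 7, 96, 74]
`b = a[1:4]` → b = [5, 7, 96]
`c = a` → c = [53, 5, 7, 96, 74] (same object as a)
`a[2] = 33` → a = [53, 5, 33, 96, 74] (same object as c); c = [53, 5, 33, 96, 74] (same object as a)
`b.append(377)` → b = [5, 7, 96, 377]
`print(a)` → prints [53, 5, 33, 96, 74]
`print(b)` → prints [5, 7, 96, 377]
`print(c)` → prints [53, 5, 33, 96, 74]

Answer:
[53, 5, 33, 96, 74]
[5, 7, 96, 377]
[53, 5, 33, 96, 74]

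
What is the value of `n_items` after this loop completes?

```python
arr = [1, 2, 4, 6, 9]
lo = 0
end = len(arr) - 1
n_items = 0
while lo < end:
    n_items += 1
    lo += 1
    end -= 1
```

Iterations until pointers meet (list length 5)
`n_items` takes the values: 0 → 1 → 2

Answer: 2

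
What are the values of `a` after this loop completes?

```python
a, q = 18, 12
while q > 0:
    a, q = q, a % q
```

GCD of 18 and 12
`a` takes the values: 18 → 12 → 6

Answer: 6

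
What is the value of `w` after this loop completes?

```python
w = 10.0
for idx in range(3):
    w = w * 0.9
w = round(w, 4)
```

Exponential decay: 10.0 * 0.9^3
`w` takes the values: 10.0 → 9.0 → 8.1 → 7.29

Answer: 7.29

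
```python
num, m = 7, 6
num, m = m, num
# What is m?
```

Trace:
`num, m = 7, 6` → num = 7; m = 6
`num, m = m, num` → num = 6; m = 7
So m = 7

Answer: 7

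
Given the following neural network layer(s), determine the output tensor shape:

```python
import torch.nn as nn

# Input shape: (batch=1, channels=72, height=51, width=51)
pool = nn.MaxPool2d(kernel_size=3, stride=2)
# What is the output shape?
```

Input: (1, 72, 51, 51) -> Output: (1, 72, 25, 25)

Answer: (1, 72, 25, 25)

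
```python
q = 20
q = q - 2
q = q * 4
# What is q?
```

Trace:
`q = 20` → q = 20
`q = q - 2` → q = 18
`q = q * 4` → q = 72
So q = 72

Answer: 72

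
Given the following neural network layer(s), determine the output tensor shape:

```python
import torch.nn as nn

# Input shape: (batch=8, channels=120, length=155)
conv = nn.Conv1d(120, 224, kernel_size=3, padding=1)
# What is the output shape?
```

Input: (8, 120, 155) -> Output: (8, 224, 155)

Answer: (8, 224, 155)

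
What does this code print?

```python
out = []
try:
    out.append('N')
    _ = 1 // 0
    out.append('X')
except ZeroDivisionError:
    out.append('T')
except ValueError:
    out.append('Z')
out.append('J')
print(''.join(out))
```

Execution trace: 'N' (try body) → 'T' (except ZeroDivisionError) → 'J' (after the try/except). Output: NTJ

Answer: NTJ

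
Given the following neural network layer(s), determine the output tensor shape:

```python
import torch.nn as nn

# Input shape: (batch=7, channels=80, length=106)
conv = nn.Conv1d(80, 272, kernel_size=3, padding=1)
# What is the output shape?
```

Input: (7, 80, 106) -> Output: (7, 272, 106)

Answer: (7, 272, 106)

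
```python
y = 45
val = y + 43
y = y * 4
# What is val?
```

Trace:
`y = 45` → y = 45
`val = y + 43` → val = 88
`y = y * 4` → y = 180
So val = 88

Answer: 88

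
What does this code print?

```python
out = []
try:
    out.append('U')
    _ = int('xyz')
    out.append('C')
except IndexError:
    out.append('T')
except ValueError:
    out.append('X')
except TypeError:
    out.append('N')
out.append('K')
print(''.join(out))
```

Execution trace: 'U' (try body) → 'X' (except ValueError) → 'K' (after the try/except). Output: UXK

Answer: UXK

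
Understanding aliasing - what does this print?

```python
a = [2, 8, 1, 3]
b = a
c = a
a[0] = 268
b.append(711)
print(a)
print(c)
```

Key concept: multiple aliases.
Step by step:
`a = [2, 8, 1, 3]` → a = [2, 8, 1, 3]
`b = a` → b = [2, 8, 1, 3] (same object as a)
`c = a` → c = [2, 8, 1, 3] (same object as a, b)
`a[0] = 268` → a = [268, 8, 1, 3] (same object as b, c); b = [268, 8, 1, 3] (same object as a, c); c = [268, 8, 1, 3] (same object as a, b)
`b.append(711)` → a = [268, 8, 1, 3, 711] (same object as b, c); b = [268, 8, 1, 3, 711] (same object as a, c); c = [268, 8, 1, 3, 711] (same object as a, b)
`print(a)` → prints [268, 8, 1, 3, 711]
`print(c)` → prints [268, 8, 1, 3, 711]

Answer:
[268, 8, 1, 3, 711]
[268, 8, 1, 3, 711]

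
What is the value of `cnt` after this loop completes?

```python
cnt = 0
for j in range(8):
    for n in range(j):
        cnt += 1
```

Triangle number: 0+1+2+...+7
`cnt` takes the values: 0 → 1 → 2 → 3 → 4 → 5 → 6 → 7 → 8 → 9 → 10 → 11 → 12 → 13 → 14 → 15 → 16 → 17 → 18 → 19 → 20 → 21 → 22 → 23 → 24 → 25 → 26 → 27 → 28

Answer: 28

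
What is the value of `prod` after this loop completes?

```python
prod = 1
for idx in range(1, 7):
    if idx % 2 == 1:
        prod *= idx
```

Product of odd numbers 1 to 6
`prod` takes the values: 1 → 3 → 15

Answer: 15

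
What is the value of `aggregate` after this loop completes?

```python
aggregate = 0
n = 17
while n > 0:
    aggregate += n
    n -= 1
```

Sum 17 down to 1
`aggregate` takes the values: 0 → 17 → 33 → 48 → 62 → 75 → 87 → 98 → 108 → 117 → 125 → 132 → 138 → 143 → 147 → 150 → 152 → 153

Answer: 153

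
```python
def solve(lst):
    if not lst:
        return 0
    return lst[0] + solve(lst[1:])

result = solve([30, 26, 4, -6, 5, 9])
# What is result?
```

30 + 26 + 4 + (-6) + 5 + 9 + 0 = 68

Answer: 68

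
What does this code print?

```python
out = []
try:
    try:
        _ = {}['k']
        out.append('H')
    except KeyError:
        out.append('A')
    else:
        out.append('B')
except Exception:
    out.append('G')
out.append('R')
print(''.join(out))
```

Execution trace: 'A' (inner except KeyError) → 'R' (after the try/except). Output: AR

Answer: AR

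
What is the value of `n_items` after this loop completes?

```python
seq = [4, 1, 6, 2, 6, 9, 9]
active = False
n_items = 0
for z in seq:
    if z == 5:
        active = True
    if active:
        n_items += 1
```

Count elements after first 5 in [4, 1, 6, 2, 6, 9, 9]
`n_items` takes the values: 0

Answer: 0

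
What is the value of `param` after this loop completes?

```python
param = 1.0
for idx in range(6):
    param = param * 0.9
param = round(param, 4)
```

Exponential decay: 1.0 * 0.9^6
`param` takes the values: 1.0 → 0.9 → 0.81 → 0.729 → 0.6561 → 0.59049 → 0.531441 → 0.5314

Answer: 0.5314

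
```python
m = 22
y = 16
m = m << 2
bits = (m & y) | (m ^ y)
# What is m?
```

Trace:
`m = 22` → m = 22
`y = 16` → y = 16
`m = m << 2` → m = 88
`bits = (m & y) | (m ^ y)` → bits = 88
So m = 88

Answer: 88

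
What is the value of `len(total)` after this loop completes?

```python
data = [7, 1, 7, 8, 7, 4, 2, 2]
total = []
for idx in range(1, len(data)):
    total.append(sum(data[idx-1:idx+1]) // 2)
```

Number of 2-element averages
`total` takes the values: [] → [4] → [4, 4] → [4, 4, 7] → [4, 4, 7, 7] → [4, 4, 7, 7, 5] → [4, 4, 7, 7, 5, 3] → [4, 4, 7, 7, 5, 3, 2]
So `len(total)` = 7

Answer: 7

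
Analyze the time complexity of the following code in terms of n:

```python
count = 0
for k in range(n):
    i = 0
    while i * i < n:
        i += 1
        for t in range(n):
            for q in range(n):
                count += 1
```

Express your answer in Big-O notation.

Each loop level contributes: n × √n × n × n. Multiplying the contributions gives O(n^3√n).

Answer: O(n^3√n)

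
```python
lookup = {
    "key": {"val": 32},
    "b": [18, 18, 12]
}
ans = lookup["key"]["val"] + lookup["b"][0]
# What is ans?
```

Trace:
`lookup = { ...` → lookup = {'key': {'val': 32}, 'b': [18, 18, 12]}
`ans = lookup["key"]["val"] + lookup["b"][0]` → ans = 50
So ans = 50

Answer: 50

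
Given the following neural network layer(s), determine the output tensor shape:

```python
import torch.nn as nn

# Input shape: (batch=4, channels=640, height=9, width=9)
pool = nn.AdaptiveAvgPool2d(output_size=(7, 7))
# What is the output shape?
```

Input: (4, 640, 9, 9) -> Output: (4, 640, 7, 7)

Answer: (4, 640, 7, 7)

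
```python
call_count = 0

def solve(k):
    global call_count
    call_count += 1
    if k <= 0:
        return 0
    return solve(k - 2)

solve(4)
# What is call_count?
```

Linear recursion stepping by 2: 3 calls from k=4 down to ≤0.

Answer: 3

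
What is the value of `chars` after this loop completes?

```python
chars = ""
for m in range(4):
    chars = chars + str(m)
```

Concatenate digits 0 to 3
`chars` takes the values: "" → "0" → "01" → "012" → "0123"

Answer: "0123"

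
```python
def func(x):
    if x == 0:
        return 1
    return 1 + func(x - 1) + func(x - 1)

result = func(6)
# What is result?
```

func(x) = 1 + 2·func(x-1), func(0)=1. Closed form: (1+1)·2^6 - 1 = 127.

Answer: 127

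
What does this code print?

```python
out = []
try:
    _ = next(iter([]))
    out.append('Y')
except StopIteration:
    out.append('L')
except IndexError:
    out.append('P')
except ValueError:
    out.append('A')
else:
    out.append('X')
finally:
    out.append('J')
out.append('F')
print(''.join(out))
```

Execution trace: 'L' (except StopIteration) → 'J' (finally) → 'F' (after the try/except). Output: LJF

Answer: LJF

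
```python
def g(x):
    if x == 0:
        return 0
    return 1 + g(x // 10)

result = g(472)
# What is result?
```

Count of digits of 472: 3

Answer: 3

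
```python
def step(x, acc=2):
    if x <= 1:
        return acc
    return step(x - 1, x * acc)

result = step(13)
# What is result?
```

Accumulator trace (n, acc): (13, 2) -> (12, 26) -> (11, 312) -> (10, 3432) -> (9, 34320) -> (8, 308880) -> (7, 2471040) -> (6, 17297280) -> (5, 103783680) -> (4, 518918400) -> (3, 2075673600) -> (2, 6227020800) -> (1, 12454041600) -> return 12454041600

Answer: 12454041600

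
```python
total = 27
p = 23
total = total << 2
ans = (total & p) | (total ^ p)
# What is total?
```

Trace:
`total = 27` → total = 27
`p = 23` → p = 23
`total = total << 2` → total = 108
`ans = (total & p) | (total ^ p)` → ans = 127
So total = 108

Answer: 108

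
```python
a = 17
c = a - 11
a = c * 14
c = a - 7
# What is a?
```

Trace:
`a = 17` → a = 17
`c = a - 11` → c = 6
`a = c * 14` → a = 84
`c = a - 7` → c = 77
So a = 84

Answer: 84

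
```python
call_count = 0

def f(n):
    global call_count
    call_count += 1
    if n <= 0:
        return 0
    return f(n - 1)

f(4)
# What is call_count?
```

Linear recursion stepping by 1: 5 calls from n=4 down to ≤0.

Answer: 5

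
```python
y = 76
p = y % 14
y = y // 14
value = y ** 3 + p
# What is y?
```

Trace:
`y = 76` → y = 76
`p = y % 14` → p = 6
`y = y // 14` → y = 5
`value = y ** 3 + p` → value = 131
So y = 5

Answer: 5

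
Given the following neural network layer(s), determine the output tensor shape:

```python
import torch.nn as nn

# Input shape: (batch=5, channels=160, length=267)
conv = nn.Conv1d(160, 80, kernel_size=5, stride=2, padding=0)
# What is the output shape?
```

Input: (5, 160, 267) -> Output: (5, 80, 132)

Answer: (5, 80, 132)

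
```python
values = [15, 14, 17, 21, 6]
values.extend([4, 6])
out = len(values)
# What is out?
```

Trace:
`values = [15, 14, 17, 21, 6]` → values = [15, 14, 17, 21, 6]
`values.extend([4, 6])` → values = [15, 14, 17, 21, 6, 4, 6]
`out = len(values)` → out = 7
So out = 7

Answer: 7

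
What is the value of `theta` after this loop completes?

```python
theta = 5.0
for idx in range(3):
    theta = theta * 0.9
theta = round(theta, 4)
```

Exponential decay: 5.0 * 0.9^3
`theta` takes the values: 5.0 → 4.5 → 4.05 → 3.645

Answer: 3.645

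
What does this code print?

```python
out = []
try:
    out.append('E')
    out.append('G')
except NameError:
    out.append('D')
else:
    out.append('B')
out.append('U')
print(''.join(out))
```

Execution trace: 'E' (try body) → 'G' (try body, no exception) → 'B' (else) → 'U' (after the try/except). Output: EGBU

Answer: EGBU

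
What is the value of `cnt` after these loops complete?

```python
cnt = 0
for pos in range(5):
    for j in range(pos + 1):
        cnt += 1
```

Triangle: 1 + 2 + ... + 5
`cnt` takes the values: 0 → 1 → 2 → 3 → 4 → 5 → 6 → 7 → 8 → 9 → 10 → 11 → 12 → 13 → 14 → 15

Answer: 15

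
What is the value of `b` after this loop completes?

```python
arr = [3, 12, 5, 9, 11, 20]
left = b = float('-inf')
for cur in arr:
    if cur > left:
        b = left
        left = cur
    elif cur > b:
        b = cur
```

Second largest (with repeats) in [3, 12, 5, 9, 11, 20]
`b` takes the values: -inf → 3 → 5 → 9 → 11 → 12

Answer: 12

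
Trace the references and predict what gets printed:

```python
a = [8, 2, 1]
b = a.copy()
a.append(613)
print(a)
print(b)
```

Key concept: list.copy() creates independent copy.
Step by step:
`a = [8, 2, 1]` → a = [8, 2, 1]
`b = a.copy()` → b = [8, 2, 1]
`a.append(613)` → a = [8, 2, 1, 613]
`print(a)` → prints [8, 2, 1, 613]
`print(b)` → prints [8, 2, 1]

Answer:
[8, 2, 1, 613]
[8, 2, 1]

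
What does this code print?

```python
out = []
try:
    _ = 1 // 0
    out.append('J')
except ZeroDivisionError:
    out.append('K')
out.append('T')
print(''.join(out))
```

Execution trace: 'K' (except ZeroDivisionError) → 'T' (after the try/except). Output: KT

Answer: KT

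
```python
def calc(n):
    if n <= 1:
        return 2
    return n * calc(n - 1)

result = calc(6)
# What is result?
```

calc(6) = 6 * 5 * 4 * 3 * 2 * 2 = 1440

Answer: 1440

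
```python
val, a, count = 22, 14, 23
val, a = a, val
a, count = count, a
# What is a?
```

Trace:
`val, a, count = 22, 14, 23` → val = 22; a = 14; count = 23
`val, a = a, val` → val = 14; a = 22
`a, count = count, a` → a = 23; count = 22
So a = 23

Answer: 23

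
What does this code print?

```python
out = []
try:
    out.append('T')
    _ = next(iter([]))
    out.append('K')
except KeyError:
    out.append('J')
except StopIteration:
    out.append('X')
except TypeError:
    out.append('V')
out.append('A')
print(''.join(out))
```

Execution trace: 'T' (try body) → 'X' (except StopIteration) → 'A' (after the try/except). Output: TXA

Answer: TXA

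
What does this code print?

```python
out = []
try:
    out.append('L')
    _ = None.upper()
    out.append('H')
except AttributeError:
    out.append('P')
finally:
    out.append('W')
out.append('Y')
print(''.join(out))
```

Execution trace: 'L' (try body) → 'P' (except AttributeError) → 'W' (finally) → 'Y' (after the try/except). Output: LPWY

Answer: LPWY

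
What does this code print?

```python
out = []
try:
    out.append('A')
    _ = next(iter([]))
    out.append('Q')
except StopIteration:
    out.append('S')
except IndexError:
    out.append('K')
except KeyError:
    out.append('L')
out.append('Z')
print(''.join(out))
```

Execution trace: 'A' (try body) → 'S' (except StopIteration) → 'Z' (after the try/except). Output: ASZ

Answer: ASZ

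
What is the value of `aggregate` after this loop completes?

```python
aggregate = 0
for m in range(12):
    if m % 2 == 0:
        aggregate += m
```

Sum of even numbers 0 to 11
`aggregate` takes the values: 0 → 2 → 6 → 12 → 20 → 30

Answer: 30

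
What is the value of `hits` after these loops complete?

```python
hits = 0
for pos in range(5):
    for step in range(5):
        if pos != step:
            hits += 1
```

5² - 5 (exclude diagonal)
`hits` takes the values: 0 → 1 → 2 → 3 → 4 → 5 → 6 → 7 → 8 → 9 → 10 → 11 → 12 → 13 → 14 → 15 → 16 → 17 → 18 → 19 → 20

Answer: 20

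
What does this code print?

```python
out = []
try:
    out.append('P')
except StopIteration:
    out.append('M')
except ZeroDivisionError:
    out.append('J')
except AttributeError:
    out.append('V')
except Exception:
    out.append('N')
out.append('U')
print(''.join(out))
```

Execution trace: 'P' (try body, no exception) → 'U' (after the try/except). Output: PU

Answer: PU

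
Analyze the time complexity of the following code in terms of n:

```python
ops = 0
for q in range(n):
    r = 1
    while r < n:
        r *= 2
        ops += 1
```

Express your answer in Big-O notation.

Each loop level contributes: n × log n. Multiplying the contributions gives O(n log n).

Answer: O(n log n)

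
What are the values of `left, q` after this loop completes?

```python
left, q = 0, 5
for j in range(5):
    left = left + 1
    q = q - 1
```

left goes 0→5, q goes 5→0
`left, q` takes the values: (0, 5) → (1, 5) → (1, 4) → (2, 4) → (2, 3) → (3, 3) → (3, 2) → (4, 2) → (4, 1) → (5, 1) → (5, 0)

Answer: 5, 0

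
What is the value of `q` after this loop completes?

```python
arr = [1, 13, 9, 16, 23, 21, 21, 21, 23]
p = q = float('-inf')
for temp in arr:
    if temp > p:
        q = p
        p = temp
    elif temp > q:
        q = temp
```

Second largest (with repeats) in [1, 13, 9, 16, 23, 21, 21, 21, 23]
`q` takes the values: -inf → 1 → 9 → 13 → 16 → 21 → 23

Answer: 23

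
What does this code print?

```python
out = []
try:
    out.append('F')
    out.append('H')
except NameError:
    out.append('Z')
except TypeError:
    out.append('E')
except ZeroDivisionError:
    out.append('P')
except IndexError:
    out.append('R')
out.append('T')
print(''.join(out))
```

Execution trace: 'F' (try body) → 'H' (try body, no exception) → 'T' (after the try/except). Output: FHT

Answer: FHT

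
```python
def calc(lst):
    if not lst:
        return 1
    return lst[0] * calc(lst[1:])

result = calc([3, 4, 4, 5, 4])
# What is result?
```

Product over [3, 4, 4, 5, 4] = 3 * 4 * 4 * 5 * 4 = 960

Answer: 960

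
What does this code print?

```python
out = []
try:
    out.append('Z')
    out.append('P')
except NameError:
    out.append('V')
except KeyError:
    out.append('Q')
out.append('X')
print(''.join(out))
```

Execution trace: 'Z' (try body) → 'P' (try body, no exception) → 'X' (after the try/except). Output: ZPX

Answer: ZPX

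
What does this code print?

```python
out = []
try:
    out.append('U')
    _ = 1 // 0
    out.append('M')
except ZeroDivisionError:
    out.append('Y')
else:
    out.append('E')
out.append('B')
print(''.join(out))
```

Execution trace: 'U' (try body) → 'Y' (except ZeroDivisionError) → 'B' (after the try/except). Output: UYB

Answer: UYB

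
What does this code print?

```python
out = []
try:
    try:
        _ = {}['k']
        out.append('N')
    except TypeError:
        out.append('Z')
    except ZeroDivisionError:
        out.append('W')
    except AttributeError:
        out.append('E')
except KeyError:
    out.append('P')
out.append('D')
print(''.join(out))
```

Execution trace: 'P' (outer except KeyError) → 'D' (after the try/except). Output: PD

Answer: PD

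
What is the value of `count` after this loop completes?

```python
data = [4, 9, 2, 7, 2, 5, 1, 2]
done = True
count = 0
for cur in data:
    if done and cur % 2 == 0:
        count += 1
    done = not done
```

Count even values at even positions
`count` takes the values: 0 → 1 → 2 → 3

Answer: 3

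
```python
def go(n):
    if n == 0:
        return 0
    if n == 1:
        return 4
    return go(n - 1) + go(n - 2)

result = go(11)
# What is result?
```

Build up from base cases: go(0)=0, go(1)=4, go(2)=4, go(3)=8, go(4)=12, go(5)=20, go(6)=32, ..., go(11)=356

Answer: 356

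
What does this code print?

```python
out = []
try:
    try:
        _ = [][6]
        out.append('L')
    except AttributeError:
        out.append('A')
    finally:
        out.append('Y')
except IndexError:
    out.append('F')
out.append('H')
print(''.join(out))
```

Execution trace: 'Y' (finally) → 'F' (outer except IndexError) → 'H' (after the try/except). Output: YFH

Answer: YFH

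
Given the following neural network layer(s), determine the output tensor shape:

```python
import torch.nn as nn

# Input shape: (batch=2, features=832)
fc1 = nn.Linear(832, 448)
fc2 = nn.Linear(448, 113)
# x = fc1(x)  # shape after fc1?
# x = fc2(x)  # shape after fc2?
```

Input: (2, 832) -> after fc1: (2, 448) -> Output: (2, 113)

Answer: (2, 113)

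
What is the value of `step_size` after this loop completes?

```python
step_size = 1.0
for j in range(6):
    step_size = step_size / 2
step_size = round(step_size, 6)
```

Halving LR 6 times: 1 / 2^6
`step_size` takes the values: 1.0 → 0.5 → 0.25 → 0.125 → 0.0625 → 0.03125 → 0.015625

Answer: 0.015625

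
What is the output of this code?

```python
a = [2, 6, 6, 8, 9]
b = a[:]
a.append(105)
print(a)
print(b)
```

Key concept: slice [:] creates copy.
Step by step:
`a = [2, 6, 6, 8, 9]` → a = [2, 6, 6, 8, 9]
`b = a[:]` → b = [2, 6, 6, 8, 9]
`a.append(105)` → a = [2, 6, 6, 8, 9, 105]
`print(a)` → prints [2, 6, 6, 8, 9, 105]
`print(b)` → prints [2, 6, 6, 8, 9]

Answer:
[2, 6, 6, 8, 9, 105]
[2, 6, 6, 8, 9]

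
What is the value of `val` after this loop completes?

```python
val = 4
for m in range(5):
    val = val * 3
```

Multiply by 3, 5 times: 4 * 3^5 = 972
`val` takes the values: 4 → 12 → 36 → 108 → 324 → 972

Answer: 972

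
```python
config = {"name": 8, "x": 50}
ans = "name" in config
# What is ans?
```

Trace:
`config = {"name": 8, "x": 50}` → config = {'name': 8, 'x': 50}
`ans = "name" in config` → ans = True
So ans = True

Answer: True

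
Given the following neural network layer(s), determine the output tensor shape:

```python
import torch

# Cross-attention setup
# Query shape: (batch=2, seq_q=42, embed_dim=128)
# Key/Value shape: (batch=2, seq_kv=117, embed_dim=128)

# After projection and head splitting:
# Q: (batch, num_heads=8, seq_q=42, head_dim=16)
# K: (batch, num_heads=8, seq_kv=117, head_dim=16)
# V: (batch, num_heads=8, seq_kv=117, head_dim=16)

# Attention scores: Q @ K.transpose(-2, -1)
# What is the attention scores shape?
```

Input: (2, 42, 128) -> Output: (2, 8, 42, 117)

Answer: (2, 8, 42, 117)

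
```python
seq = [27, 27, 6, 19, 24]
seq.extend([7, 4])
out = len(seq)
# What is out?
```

Trace:
`seq = [27, 27, 6, 19, 24]` → seq = [27, 27, 6, 19, 24]
`seq.extend([7, 4])` → seq = [27, 27, 6, 19, 24, 7, 4]
`out = len(seq)` → out = 7
So out = 7

Answer: 7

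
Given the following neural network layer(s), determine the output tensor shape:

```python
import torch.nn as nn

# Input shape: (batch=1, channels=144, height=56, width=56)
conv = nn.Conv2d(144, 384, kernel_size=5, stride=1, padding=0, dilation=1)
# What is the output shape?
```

Input: (1, 144, 56, 56) -> Output: (1, 384, 52, 52)

Answer: (1, 384, 52, 52)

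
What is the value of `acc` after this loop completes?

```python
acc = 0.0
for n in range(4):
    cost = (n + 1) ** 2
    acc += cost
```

Sum of squared losses 1² + 2² + ... + 4²
`acc` takes the values: 0.0 → 1.0 → 5.0 → 14.0 → 30.0

Answer: 30.0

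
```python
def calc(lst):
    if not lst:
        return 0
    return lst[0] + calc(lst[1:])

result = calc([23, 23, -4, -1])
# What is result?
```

23 + 23 + (-4) + (-1) + 0 = 41

Answer: 41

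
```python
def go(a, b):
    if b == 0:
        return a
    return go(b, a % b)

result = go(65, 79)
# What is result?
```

go(65, 79) -> go(79, 65) -> go(65, 14) -> go(14, 9) -> go(9, 5) -> go(5, 4) -> go(4, 1) -> go(1, 0) -> 1

Answer: 1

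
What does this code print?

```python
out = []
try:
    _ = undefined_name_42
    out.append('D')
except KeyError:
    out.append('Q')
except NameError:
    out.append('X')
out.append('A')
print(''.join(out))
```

Execution trace: 'X' (except NameError) → 'A' (after the try/except). Output: XA

Answer: XA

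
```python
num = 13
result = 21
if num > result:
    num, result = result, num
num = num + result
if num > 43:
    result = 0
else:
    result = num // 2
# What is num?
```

Trace:
`num = 13` → num = 13
`result = 21` → result = 21
`if num > result: ...` → num > result is False → no variable changes
`num = num + result` → num = 34
`if num > 43: ...` → num > 43 is False, take else branch → result = 17
So num = 34

Answer: 34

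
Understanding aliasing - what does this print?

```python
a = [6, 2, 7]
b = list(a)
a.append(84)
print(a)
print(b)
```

Key concept: list() constructor creates copy.
Step by step:
`a = [6, 2, 7]` → a = [6, 2, 7]
`b = list(a)` → b = [6, 2, 7]
`a.append(84)` → a = [6, 2, 7, 84]
`print(a)` → prints [6, 2, 7, 84]
`print(b)` → prints [6, 2, 7]

Answer:
[6, 2, 7, 84]
[6, 2, 7]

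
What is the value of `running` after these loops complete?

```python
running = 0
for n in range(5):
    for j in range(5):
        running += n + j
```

Sum of all n+j for n,j in 5x5
`running` takes the values: 0 → 1 → 3 → 6 → 10 → 11 → 13 → 16 → 20 → 25 → 27 → 30 → 34 → 39 → 45 → 48 → 52 → 57 → 63 → 70 → 74 → 79 → 85 → 92 → 100

Answer: 100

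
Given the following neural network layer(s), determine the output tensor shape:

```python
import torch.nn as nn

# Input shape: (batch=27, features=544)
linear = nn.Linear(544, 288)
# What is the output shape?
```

Input: (27, 544) -> Output: (27, 288)

Answer: (27, 288)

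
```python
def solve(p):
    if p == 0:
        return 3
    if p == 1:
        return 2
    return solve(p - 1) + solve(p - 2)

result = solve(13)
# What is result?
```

Build up from base cases: solve(0)=3, solve(1)=2, solve(2)=5, solve(3)=7, solve(4)=12, solve(5)=19, solve(6)=31, ..., solve(13)=898

Answer: 898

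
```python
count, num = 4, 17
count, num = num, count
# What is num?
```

Trace:
`count, num = 4, 17` → count = 4; num = 17
`count, num = num, count` → count = 17; num = 4
So num = 4

Answer: 4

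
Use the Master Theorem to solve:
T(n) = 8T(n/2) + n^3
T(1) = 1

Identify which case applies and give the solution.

a=8, b=2, f(n)=n^3. log_2(8) = 3. Since c=3 = 3, Case 2 applies: T(n) = Θ(n^log_b(a) · log n) = O(n^3 log n).

Answer: O(n^3 log n) - Case 2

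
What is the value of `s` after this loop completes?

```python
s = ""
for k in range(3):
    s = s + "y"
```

Repeat 'y' 3 times
`s` takes the values: "" → "y" → "yy" → "yyy"

Answer: "yyy"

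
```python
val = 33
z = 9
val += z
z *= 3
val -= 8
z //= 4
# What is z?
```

Trace:
`val = 33` → val = 33
`z = 9` → z = 9
`val += z` → val = 42
`z *= 3` → z = 27
`val -= 8` → val = 34
`z //= 4` → z = 6
So z = 6

Answer: 6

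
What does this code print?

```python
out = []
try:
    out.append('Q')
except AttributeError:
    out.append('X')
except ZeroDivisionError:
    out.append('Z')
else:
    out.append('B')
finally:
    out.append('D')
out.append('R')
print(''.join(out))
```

Execution trace: 'Q' (try body, no exception) → 'B' (else) → 'D' (finally) → 'R' (after the try/except). Output: QBDR

Answer: QBDR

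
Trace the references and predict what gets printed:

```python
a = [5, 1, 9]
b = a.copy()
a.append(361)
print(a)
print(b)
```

Key concept: list.copy() creates independent copy.
Step by step:
`a = [5, 1, 9]` → a = [5, 1, 9]
`b = a.copy()` → b = [5, 1, 9]
`a.append(361)` → a = [5, 1, 9, 361]
`print(a)` → prints [5, 1, 9, 361]
`print(b)` → prints [5, 1, 9]

Answer:
[5, 1, 9, 361]
[5, 1, 9]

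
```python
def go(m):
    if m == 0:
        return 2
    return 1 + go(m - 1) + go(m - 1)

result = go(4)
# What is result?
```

go(m) = 1 + 2·go(m-1), go(0)=2. Closed form: (2+1)·2^4 - 1 = 47.

Answer: 47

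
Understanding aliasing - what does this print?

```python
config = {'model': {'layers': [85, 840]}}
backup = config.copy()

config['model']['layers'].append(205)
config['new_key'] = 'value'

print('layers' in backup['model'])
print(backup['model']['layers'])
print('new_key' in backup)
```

Key concept: shallow copy gotcha with nested dict.
Step by step:
`config = {'model': {'layers': [85, 840]}}` → config = {'model': {'layers': [85, 840]}}
`backup = config.copy()` → backup = {'model': {'layers': [85, 840]}}
`config['model']['layers'].append(205)` → config = {'model': {'layers': [85, 840, 205]}}; backup = {'model': {'layers': [85, 840, 205]}}
`config['new_key'] = 'value'` → config = {'model': {'layers': [85, 840, 205]}, 'new_key': 'value'}
`print('layers' in backup['model'])` → prints True
`print(backup['model']['layers'])` → prints [85, 840, 205]
`print('new_key' in backup)` → prints False

Answer:
True
[85, 840, 205]
False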